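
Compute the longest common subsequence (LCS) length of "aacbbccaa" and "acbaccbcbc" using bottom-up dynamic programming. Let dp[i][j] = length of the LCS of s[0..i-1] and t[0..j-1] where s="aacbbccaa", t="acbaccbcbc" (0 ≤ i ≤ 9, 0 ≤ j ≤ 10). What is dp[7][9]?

   ''  a  c  b  a  c  c  b  c  b  c
''  0  0  0  0  0  0  0  0  0  0  0
 a  0  1  1  1  1  1  1  1  1  1  1
 a  0  1  1  1  2  2  2  2  2  2  2
 c  0  1  2  2  2  3  3  3  3  3  3
 b  0  1  2  3  3  3  3  4  4  4  4
 b  0  1  2  3  3  3  3  4  4  5  5
 c  0  1  2  3  3  4  4  4  5  5  6
 c  0  1  2  3  3  4  5  5  5  5  6
 a  0  1  2  3  4  4  5  5  5  5  6
 a  0  1  2  3  4  4  5  5  5  5  6

5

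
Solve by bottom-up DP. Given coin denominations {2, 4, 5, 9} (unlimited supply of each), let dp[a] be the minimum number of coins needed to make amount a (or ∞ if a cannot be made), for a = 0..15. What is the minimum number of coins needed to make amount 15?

3

 a  0  1  2  3  4  5  6  7  8  9 10 11 12 13 14 15
dp  0  -  1  -  1  1  2  2  2  1  2  2  3  2  2  3
(- denotes ∞ / unreachable)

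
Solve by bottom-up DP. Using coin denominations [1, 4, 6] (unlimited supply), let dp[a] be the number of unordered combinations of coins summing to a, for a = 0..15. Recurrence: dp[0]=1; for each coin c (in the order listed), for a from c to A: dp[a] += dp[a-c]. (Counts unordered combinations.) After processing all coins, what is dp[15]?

after  coin     0     1     2     3     4     5     6     7     8     9    10    11    12    13    14    15
          1     1     1     1     1     1     1     1     1     1     1     1     1     1     1     1     1
          4     1     1     1     1     2     2     2     2     3     3     3     3     4     4     4     4
          6     1     1     1     1     2     2     3     3     4     4     5     5     7     7     8     8

8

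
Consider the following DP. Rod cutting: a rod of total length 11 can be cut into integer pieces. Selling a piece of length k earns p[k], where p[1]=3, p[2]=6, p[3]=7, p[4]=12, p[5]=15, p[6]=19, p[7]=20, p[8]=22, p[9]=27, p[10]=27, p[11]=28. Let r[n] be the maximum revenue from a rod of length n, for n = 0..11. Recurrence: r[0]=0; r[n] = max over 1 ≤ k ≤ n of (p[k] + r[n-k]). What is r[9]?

28

   n    0    1    2    3    4    5    6    7    8    9   10   11
r[n]    0    3    6    9   12   15   19   22   25   28   31   34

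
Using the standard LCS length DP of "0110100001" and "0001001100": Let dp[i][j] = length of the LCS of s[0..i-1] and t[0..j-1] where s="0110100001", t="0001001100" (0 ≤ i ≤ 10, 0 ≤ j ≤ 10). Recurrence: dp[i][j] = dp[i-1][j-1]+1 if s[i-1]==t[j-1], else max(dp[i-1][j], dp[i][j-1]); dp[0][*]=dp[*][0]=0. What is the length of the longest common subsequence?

7

   ''  0  0  0  1  0  0  1  1  0  0
''  0  0  0  0  0  0  0  0  0  0  0
 0  0  1  1  1  1  1  1  1  1  1  1
 1  0  1  1  1  2  2  2  2  2  2  2
 1  0  1  1  1  2  2  2  3  3  3  3
 0  0  1  2  2  2  3  3  3  3  4  4
 1  0  1  2  2  3  3  3  4  4  4  4
 0  0  1  2  3  3  4  4  4  4  5  5
 0  0  1  2  3  3  4  5  5  5  5  6
 0  0  1  2  3  3  4  5  5  5  6  6
 0  0  1  2  3  3  4  5  5  5  6  7
 1  0  1  2  3  4  4  5  6  6  6  7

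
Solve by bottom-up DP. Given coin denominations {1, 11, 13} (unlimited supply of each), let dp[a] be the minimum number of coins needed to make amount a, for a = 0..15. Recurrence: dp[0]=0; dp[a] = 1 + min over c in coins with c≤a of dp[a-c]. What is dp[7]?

7

 a  0  1  2  3  4  5  6  7  8  9 10 11 12 13 14 15
dp  0  1  2  3  4  5  6  7  8  9 10  1  2  1  2  3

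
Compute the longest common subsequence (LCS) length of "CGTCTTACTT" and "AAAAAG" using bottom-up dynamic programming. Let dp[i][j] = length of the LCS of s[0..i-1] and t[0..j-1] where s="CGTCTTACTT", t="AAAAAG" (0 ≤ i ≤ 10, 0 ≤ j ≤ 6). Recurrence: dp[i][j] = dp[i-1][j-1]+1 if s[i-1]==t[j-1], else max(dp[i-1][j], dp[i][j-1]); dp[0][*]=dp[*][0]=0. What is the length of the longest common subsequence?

   ''  A  A  A  A  A  G
''  0  0  0  0  0  0  0
 C  0  0  0  0  0  0  0
 G  0  0  0  0  0  0  1
 T  0  0  0  0  0  0  1
 C  0  0  0  0  0  0  1
 T  0  0  0  0  0  0  1
 T  0  0  0  0  0  0  1
 A  0  1  1  1  1  1  1
 C  0  1  1  1  1  1  1
 T  0  1  1  1  1  1  1
 T  0  1  1  1  1  1  1

1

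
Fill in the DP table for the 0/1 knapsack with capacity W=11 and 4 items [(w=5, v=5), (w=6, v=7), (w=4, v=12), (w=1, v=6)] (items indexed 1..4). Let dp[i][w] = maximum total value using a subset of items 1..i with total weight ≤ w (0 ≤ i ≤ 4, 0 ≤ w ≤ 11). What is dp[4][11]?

i\w   0   1   2   3   4   5   6   7   8   9  10  11
  0   0   0   0   0   0   0   0   0   0   0   0   0
  1   0   0   0   0   0   5   5   5   5   5   5   5
  2   0   0   0   0   0   5   7   7   7   7   7  12
  3   0   0   0   0  12  12  12  12  12  17  19  19
  4   0   6   6   6  12  18  18  18  18  18  23  25

25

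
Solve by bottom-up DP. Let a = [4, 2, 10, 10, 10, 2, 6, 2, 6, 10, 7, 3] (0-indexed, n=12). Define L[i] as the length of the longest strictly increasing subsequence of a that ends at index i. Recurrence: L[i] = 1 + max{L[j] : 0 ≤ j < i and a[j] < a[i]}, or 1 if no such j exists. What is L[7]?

1

   i    0    1    2    3    4    5    6    7    8    9   10   11
a[i]    4    2   10   10   10    2    6    2    6   10    7    3
L[i]    1    1    2    2    2    1    2    1    2    3    3    2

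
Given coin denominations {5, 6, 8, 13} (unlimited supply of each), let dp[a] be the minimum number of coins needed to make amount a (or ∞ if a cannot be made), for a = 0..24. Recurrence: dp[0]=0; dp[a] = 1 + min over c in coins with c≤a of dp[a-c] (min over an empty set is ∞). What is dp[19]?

 a  0  1  2  3  4  5  6  7  8  9 10 11 12 13 14 15 16 17 18 19 20 21 22 23 24
dp  0  -  -  -  -  1  1  -  1  -  2  2  2  1  2  3  2  3  2  2  3  2  3  3  3
(- denotes ∞ / unreachable)

2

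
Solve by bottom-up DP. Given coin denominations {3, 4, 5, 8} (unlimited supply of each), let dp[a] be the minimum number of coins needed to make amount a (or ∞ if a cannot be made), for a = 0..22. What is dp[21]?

3

 a  0  1  2  3  4  5  6  7  8  9 10 11 12 13 14 15 16 17 18 19 20 21 22
dp  0  -  -  1  1  1  2  2  1  2  2  2  2  2  3  3  2  3  3  3  3  3  4
(- denotes ∞ / unreachable)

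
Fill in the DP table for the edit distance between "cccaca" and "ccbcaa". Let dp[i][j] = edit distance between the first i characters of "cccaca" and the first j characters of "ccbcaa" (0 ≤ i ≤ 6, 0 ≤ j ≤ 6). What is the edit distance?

2

   ''  c  c  b  c  a  a
''  0  1  2  3  4  5  6
 c  1  0  1  2  3  4  5
 c  2  1  0  1  2  3  4
 c  3  2  1  1  1  2  3
 a  4  3  2  2  2  1  2
 c  5  4  3  3  2  2  2
 a  6  5  4  4  3  2  2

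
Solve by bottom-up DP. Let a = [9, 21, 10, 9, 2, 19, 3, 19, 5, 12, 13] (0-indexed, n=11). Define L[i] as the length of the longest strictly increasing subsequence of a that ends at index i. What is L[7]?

   i    0    1    2    3    4    5    6    7    8    9   10
a[i]    9   21   10    9    2   19    3   19    5   12   13
L[i]    1    2    2    1    1    3    2    3    3    4    5

3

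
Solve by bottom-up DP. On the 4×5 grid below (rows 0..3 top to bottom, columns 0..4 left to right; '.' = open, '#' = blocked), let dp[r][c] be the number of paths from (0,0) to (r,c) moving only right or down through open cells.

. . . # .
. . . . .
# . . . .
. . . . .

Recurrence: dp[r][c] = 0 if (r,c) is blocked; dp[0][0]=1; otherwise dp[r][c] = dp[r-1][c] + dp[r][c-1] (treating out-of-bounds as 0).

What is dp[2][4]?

11

r\c   0   1   2   3   4
  0   1   1   1   0   0
  1   1   2   3   3   3
  2   0   2   5   8  11
  3   0   2   7  15  26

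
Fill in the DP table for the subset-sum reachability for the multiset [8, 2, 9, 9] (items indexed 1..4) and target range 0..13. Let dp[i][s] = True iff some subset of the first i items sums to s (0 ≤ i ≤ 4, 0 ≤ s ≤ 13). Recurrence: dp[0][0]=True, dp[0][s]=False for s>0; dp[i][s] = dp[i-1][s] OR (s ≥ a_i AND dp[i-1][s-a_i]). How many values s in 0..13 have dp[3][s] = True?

6

i\s   0   1   2   3   4   5   6   7   8   9  10  11  12  13
  0   T   F   F   F   F   F   F   F   F   F   F   F   F   F
  1   T   F   F   F   F   F   F   F   T   F   F   F   F   F
  2   T   F   T   F   F   F   F   F   T   F   T   F   F   F
  3   T   F   T   F   F   F   F   F   T   T   T   T   F   F
  4   T   F   T   F   F   F   F   F   T   T   T   T   F   F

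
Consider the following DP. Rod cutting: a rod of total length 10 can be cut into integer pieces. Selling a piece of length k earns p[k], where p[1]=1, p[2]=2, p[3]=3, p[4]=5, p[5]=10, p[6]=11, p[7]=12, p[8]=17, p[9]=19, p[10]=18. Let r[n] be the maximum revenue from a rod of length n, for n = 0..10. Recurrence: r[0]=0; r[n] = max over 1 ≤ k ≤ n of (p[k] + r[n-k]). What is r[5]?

   n    0    1    2    3    4    5    6    7    8    9   10
r[n]    0    1    2    3    5   10   11   12   17   19   20

10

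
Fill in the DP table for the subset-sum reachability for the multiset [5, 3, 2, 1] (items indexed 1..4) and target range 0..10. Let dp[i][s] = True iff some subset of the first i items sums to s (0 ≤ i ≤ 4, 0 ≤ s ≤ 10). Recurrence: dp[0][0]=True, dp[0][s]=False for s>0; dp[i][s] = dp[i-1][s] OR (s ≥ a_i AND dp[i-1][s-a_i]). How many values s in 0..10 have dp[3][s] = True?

7

i\s   0   1   2   3   4   5   6   7   8   9  10
  0   T   F   F   F   F   F   F   F   F   F   F
  1   T   F   F   F   F   T   F   F   F   F   F
  2   T   F   F   T   F   T   F   F   T   F   F
  3   T   F   T   T   F   T   F   T   T   F   T
  4   T   T   T   T   T   T   T   T   T   T   T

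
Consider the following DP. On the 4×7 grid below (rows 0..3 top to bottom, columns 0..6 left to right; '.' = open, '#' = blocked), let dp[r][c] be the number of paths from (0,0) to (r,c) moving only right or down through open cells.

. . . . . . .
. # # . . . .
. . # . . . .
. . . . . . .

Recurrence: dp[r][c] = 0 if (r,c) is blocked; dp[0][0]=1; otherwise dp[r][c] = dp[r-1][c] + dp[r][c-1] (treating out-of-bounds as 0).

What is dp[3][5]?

12

r\c   0   1   2   3   4   5   6
  0   1   1   1   1   1   1   1
  1   1   0   0   1   2   3   4
  2   1   1   0   1   3   6  10
  3   1   2   2   3   6  12  22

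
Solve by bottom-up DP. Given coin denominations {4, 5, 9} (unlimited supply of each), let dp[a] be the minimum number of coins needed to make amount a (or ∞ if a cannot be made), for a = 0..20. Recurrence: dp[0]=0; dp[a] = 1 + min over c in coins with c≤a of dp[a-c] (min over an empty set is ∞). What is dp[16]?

 a  0  1  2  3  4  5  6  7  8  9 10 11 12 13 14 15 16 17 18 19 20
dp  0  -  -  -  1  1  -  -  2  1  2  -  3  2  2  3  4  3  2  3  4
(- denotes ∞ / unreachable)

4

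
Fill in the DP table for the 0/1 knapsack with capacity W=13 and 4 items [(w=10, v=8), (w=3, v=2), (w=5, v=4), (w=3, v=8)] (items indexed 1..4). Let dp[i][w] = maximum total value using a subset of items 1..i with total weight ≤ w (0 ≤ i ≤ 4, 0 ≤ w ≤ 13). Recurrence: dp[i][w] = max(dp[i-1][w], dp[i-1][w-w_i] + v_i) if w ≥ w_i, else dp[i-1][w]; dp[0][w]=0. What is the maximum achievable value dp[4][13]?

i\w   0   1   2   3   4   5   6   7   8   9  10  11  12  13
  0   0   0   0   0   0   0   0   0   0   0   0   0   0   0
  1   0   0   0   0   0   0   0   0   0   0   8   8   8   8
  2   0   0   0   2   2   2   2   2   2   2   8   8   8  10
  3   0   0   0   2   2   4   4   4   6   6   8   8   8  10
  4   0   0   0   8   8   8  10  10  12  12  12  14  14  16

16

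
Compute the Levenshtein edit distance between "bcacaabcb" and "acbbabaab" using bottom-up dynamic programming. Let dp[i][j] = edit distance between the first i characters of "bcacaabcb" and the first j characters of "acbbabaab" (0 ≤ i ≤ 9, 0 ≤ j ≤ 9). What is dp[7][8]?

   ''  a  c  b  b  a  b  a  a  b
''  0  1  2  3  4  5  6  7  8  9
 b  1  1  2  2  3  4  5  6  7  8
 c  2  2  1  2  3  4  5  6  7  8
 a  3  2  2  2  3  3  4  5  6  7
 c  4  3  2  3  3  4  4  5  6  7
 a  5  4  3  3  4  3  4  4  5  6
 a  6  5  4  4  4  4  4  4  4  5
 b  7  6  5  4  4  5  4  5  5  4
 c  8  7  6  5  5  5  5  5  6  5
 b  9  8  7  6  5  6  5  6  6  6

5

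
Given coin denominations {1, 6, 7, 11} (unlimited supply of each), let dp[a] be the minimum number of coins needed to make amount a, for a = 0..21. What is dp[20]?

3

 a  0  1  2  3  4  5  6  7  8  9 10 11 12 13 14 15 16 17 18 19 20 21
dp  0  1  2  3  4  5  1  1  2  3  4  1  2  2  2  3  4  2  2  3  3  3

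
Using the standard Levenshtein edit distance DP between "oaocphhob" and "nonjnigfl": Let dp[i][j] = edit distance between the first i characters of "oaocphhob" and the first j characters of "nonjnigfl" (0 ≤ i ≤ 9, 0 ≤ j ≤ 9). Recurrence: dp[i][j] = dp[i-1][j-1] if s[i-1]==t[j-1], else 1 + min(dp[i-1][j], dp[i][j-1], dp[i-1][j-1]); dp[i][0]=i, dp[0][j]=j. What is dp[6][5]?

5

   ''  n  o  n  j  n  i  g  f  l
''  0  1  2  3  4  5  6  7  8  9
 o  1  1  1  2  3  4  5  6  7  8
 a  2  2  2  2  3  4  5  6  7  8
 o  3  3  2  3  3  4  5  6  7  8
 c  4  4  3  3  4  4  5  6  7  8
 p  5  5  4  4  4  5  5  6  7  8
 h  6  6  5  5  5  5  6  6  7  8
 h  7  7  6  6  6  6  6  7  7  8
 o  8  8  7  7  7  7  7  7  8  8
 b  9  9  8  8  8  8  8  8  8  9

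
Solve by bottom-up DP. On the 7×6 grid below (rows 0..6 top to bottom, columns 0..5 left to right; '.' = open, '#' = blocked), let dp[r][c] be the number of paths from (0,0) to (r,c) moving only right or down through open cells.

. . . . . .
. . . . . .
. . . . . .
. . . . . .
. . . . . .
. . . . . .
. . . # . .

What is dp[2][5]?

21

r\c   0   1   2   3   4   5
  0   1   1   1   1   1   1
  1   1   2   3   4   5   6
  2   1   3   6  10  15  21
  3   1   4  10  20  35  56
  4   1   5  15  35  70 126
  5   1   6  21  56 126 252
  6   1   7  28   0 126 378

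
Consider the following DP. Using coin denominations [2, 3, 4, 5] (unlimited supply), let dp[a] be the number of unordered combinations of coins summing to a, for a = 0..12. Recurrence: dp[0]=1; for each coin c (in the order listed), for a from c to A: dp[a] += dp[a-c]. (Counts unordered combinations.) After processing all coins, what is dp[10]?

after  coin     0     1     2     3     4     5     6     7     8     9    10    11    12
          2     1     0     1     0     1     0     1     0     1     0     1     0     1
          3     1     0     1     1     1     1     2     1     2     2     2     2     3
          4     1     0     1     1     2     1     3     2     4     3     5     4     7
          5     1     0     1     1     2     2     3     3     5     5     7     7    10

7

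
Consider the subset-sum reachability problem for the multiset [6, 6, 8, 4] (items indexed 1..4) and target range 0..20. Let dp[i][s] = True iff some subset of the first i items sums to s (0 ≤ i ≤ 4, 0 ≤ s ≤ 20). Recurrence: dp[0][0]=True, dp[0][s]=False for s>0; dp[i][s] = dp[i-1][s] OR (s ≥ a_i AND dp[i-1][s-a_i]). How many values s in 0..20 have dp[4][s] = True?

10

i\s   0   1   2   3   4   5   6   7   8   9  10  11  12  13  14  15  16  17  18  19  20
  0   T   F   F   F   F   F   F   F   F   F   F   F   F   F   F   F   F   F   F   F   F
  1   T   F   F   F   F   F   T   F   F   F   F   F   F   F   F   F   F   F   F   F   F
  2   T   F   F   F   F   F   T   F   F   F   F   F   T   F   F   F   F   F   F   F   F
  3   T   F   F   F   F   F   T   F   T   F   F   F   T   F   T   F   F   F   F   F   T
  4   T   F   F   F   T   F   T   F   T   F   T   F   T   F   T   F   T   F   T   F   T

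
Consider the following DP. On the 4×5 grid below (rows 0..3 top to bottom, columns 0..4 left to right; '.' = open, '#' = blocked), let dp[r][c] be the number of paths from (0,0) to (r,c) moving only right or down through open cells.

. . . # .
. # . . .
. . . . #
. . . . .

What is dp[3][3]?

7

r\c   0   1   2   3   4
  0   1   1   1   0   0
  1   1   0   1   1   1
  2   1   1   2   3   0
  3   1   2   4   7   7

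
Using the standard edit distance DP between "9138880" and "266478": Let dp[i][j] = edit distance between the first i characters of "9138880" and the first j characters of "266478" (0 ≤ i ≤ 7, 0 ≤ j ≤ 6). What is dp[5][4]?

   ''  2  6  6  4  7  8
''  0  1  2  3  4  5  6
 9  1  1  2  3  4  5  6
 1  2  2  2  3  4  5  6
 3  3  3  3  3  4  5  6
 8  4  4  4  4  4  5  5
 8  5  5  5  5  5  5  5
 8  6  6  6  6  6  6  5
 0  7  7  7  7  7  7  6

5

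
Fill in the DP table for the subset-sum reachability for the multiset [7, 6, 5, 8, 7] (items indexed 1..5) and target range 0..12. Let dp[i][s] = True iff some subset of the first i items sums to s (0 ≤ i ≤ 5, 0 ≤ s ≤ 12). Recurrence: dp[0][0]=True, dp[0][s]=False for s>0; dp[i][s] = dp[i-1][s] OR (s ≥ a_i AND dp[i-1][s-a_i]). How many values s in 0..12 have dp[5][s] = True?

7

i\s   0   1   2   3   4   5   6   7   8   9  10  11  12
  0   T   F   F   F   F   F   F   F   F   F   F   F   F
  1   T   F   F   F   F   F   F   T   F   F   F   F   F
  2   T   F   F   F   F   F   T   T   F   F   F   F   F
  3   T   F   F   F   F   T   T   T   F   F   F   T   T
  4   T   F   F   F   F   T   T   T   T   F   F   T   T
  5   T   F   F   F   F   T   T   T   T   F   F   T   T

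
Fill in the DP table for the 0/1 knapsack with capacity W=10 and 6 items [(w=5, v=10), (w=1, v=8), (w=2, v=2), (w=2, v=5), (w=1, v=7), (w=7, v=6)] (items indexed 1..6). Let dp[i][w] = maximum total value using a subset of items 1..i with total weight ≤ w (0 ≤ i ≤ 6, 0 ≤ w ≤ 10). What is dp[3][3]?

i\w   0   1   2   3   4   5   6   7   8   9  10
  0   0   0   0   0   0   0   0   0   0   0   0
  1   0   0   0   0   0  10  10  10  10  10  10
  2   0   8   8   8   8  10  18  18  18  18  18
  3   0   8   8  10  10  10  18  18  20  20  20
  4   0   8   8  13  13  15  18  18  23  23  25
  5   0   8  15  15  20  20  22  25  25  30  30
  6   0   8  15  15  20  20  22  25  25  30  30

10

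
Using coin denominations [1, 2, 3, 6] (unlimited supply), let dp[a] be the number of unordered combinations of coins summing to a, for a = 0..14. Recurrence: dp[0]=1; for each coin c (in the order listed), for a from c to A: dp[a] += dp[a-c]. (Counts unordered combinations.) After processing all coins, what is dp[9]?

15

after  coin     0     1     2     3     4     5     6     7     8     9    10    11    12    13    14
          1     1     1     1     1     1     1     1     1     1     1     1     1     1     1     1
          2     1     1     2     2     3     3     4     4     5     5     6     6     7     7     8
          3     1     1     2     3     4     5     7     8    10    12    14    16    19    21    24
          6     1     1     2     3     4     5     8     9    12    15    18    21    27    30    36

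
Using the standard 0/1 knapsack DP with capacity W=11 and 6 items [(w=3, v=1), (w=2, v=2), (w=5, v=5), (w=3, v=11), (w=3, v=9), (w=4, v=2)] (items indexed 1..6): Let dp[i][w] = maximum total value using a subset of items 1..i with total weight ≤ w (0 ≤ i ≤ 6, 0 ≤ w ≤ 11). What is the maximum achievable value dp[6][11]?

i\w   0   1   2   3   4   5   6   7   8   9  10  11
  0   0   0   0   0   0   0   0   0   0   0   0   0
  1   0   0   0   1   1   1   1   1   1   1   1   1
  2   0   0   2   2   2   3   3   3   3   3   3   3
  3   0   0   2   2   2   5   5   7   7   7   8   8
  4   0   0   2  11  11  13  13  13  16  16  18  18
  5   0   0   2  11  11  13  20  20  22  22  22  25
  6   0   0   2  11  11  13  20  20  22  22  22  25

25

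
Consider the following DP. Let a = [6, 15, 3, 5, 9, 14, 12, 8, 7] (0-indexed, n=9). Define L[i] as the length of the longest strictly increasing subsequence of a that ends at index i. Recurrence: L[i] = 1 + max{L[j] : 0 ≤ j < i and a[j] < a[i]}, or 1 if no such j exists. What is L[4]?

   i    0    1    2    3    4    5    6    7    8
a[i]    6   15    3    5    9   14   12    8    7
L[i]    1    2    1    2    3    4    4    3    3

3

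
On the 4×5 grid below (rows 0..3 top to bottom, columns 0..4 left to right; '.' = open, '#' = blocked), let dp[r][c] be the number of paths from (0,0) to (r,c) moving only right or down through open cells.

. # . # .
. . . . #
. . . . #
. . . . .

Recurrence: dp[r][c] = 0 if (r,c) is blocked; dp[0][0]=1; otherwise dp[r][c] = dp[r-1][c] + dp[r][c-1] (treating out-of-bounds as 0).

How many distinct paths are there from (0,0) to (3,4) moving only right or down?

10

r\c   0   1   2   3   4
  0   1   0   0   0   0
  1   1   1   1   1   0
  2   1   2   3   4   0
  3   1   3   6  10  10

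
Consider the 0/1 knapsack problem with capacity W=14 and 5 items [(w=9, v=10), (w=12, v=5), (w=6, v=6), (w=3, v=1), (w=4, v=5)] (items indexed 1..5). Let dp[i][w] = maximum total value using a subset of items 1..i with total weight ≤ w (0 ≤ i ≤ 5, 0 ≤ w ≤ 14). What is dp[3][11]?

i\w   0   1   2   3   4   5   6   7   8   9  10  11  12  13  14
  0   0   0   0   0   0   0   0   0   0   0   0   0   0   0   0
  1   0   0   0   0   0   0   0   0   0  10  10  10  10  10  10
  2   0   0   0   0   0   0   0   0   0  10  10  10  10  10  10
  3   0   0   0   0   0   0   6   6   6  10  10  10  10  10  10
  4   0   0   0   1   1   1   6   6   6  10  10  10  11  11  11
  5   0   0   0   1   5   5   6   6   6  10  11  11  11  15  15

10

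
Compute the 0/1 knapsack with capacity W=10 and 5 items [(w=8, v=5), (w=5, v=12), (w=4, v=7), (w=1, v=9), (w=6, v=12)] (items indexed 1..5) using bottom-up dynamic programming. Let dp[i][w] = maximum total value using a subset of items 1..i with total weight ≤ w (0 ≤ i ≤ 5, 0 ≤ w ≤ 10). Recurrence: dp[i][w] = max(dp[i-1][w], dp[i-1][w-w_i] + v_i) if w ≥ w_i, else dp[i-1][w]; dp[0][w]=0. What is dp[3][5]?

12

i\w   0   1   2   3   4   5   6   7   8   9  10
  0   0   0   0   0   0   0   0   0   0   0   0
  1   0   0   0   0   0   0   0   0   5   5   5
  2   0   0   0   0   0  12  12  12  12  12  12
  3   0   0   0   0   7  12  12  12  12  19  19
  4   0   9   9   9   9  16  21  21  21  21  28
  5   0   9   9   9   9  16  21  21  21  21  28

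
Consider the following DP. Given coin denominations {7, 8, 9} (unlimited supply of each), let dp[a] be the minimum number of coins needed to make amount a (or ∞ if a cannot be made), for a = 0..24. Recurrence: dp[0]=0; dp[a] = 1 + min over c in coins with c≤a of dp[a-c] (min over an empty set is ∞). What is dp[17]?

 a  0  1  2  3  4  5  6  7  8  9 10 11 12 13 14 15 16 17 18 19 20 21 22 23 24
dp  0  -  -  -  -  -  -  1  1  1  -  -  -  -  2  2  2  2  2  -  -  3  3  3  3
(- denotes ∞ / unreachable)

2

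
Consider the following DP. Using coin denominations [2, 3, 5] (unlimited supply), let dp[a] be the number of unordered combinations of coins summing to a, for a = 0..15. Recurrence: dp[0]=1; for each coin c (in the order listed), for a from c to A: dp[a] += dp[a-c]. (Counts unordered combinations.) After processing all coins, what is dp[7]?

2

after  coin     0     1     2     3     4     5     6     7     8     9    10    11    12    13    14    15
          2     1     0     1     0     1     0     1     0     1     0     1     0     1     0     1     0
          3     1     0     1     1     1     1     2     1     2     2     2     2     3     2     3     3
          5     1     0     1     1     1     2     2     2     3     3     4     4     5     5     6     7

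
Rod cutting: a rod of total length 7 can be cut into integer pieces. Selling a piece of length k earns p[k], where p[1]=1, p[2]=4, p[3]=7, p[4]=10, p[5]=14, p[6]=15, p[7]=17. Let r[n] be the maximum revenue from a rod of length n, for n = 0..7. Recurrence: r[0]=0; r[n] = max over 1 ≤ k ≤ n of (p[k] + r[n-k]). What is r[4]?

10

   n    0    1    2    3    4    5    6    7
r[n]    0    1    4    7   10   14   15   18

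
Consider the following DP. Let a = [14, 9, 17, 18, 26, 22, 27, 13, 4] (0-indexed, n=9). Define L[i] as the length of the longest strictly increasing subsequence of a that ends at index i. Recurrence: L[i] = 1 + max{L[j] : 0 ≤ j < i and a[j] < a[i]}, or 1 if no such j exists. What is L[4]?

4

   i    0    1    2    3    4    5    6    7    8
a[i]   14    9   17   18   26   22   27   13    4
L[i]    1    1    2    3    4    4    5    2    1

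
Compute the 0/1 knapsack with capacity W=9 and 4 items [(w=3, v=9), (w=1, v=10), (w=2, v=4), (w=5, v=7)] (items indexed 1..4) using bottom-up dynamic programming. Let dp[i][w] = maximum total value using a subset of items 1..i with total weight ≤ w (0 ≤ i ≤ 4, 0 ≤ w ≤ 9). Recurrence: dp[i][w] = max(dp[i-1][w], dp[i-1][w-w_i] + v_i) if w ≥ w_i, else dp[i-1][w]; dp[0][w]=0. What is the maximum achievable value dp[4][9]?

26

i\w   0   1   2   3   4   5   6   7   8   9
  0   0   0   0   0   0   0   0   0   0   0
  1   0   0   0   9   9   9   9   9   9   9
  2   0  10  10  10  19  19  19  19  19  19
  3   0  10  10  14  19  19  23  23  23  23
  4   0  10  10  14  19  19  23  23  23  26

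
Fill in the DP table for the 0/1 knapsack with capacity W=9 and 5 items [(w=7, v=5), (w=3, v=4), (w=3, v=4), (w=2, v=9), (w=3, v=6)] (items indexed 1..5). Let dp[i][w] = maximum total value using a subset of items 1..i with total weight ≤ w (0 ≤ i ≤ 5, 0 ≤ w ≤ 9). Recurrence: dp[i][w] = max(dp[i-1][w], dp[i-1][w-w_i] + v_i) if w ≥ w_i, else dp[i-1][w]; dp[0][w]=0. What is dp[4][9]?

17

i\w   0   1   2   3   4   5   6   7   8   9
  0   0   0   0   0   0   0   0   0   0   0
  1   0   0   0   0   0   0   0   5   5   5
  2   0   0   0   4   4   4   4   5   5   5
  3   0   0   0   4   4   4   8   8   8   8
  4   0   0   9   9   9  13  13  13  17  17
  5   0   0   9   9   9  15  15  15  19  19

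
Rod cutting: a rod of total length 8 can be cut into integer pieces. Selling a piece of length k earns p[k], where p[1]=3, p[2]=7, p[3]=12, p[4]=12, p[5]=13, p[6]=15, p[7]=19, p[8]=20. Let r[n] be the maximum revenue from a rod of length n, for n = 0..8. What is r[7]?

   n    0    1    2    3    4    5    6    7    8
r[n]    0    3    7   12   15   19   24   27   31

27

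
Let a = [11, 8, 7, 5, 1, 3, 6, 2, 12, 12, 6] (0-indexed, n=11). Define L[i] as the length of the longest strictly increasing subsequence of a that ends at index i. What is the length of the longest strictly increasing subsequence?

   i    0    1    2    3    4    5    6    7    8    9   10
a[i]   11    8    7    5    1    3    6    2   12   12    6
L[i]    1    1    1    1    1    2    3    2    4    4    3

4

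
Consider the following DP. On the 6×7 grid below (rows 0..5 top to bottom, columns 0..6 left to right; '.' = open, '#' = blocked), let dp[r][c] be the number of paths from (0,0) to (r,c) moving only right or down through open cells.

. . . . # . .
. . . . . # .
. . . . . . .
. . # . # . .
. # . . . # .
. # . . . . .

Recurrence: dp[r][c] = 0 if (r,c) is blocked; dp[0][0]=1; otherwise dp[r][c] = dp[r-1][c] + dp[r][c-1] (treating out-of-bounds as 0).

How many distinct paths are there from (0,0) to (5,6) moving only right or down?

48

r\c   0   1   2   3   4   5   6
  0   1   1   1   1   0   0   0
  1   1   2   3   4   4   0   0
  2   1   3   6  10  14  14  14
  3   1   4   0  10   0  14  28
  4   1   0   0  10  10   0  28
  5   1   0   0  10  20  20  48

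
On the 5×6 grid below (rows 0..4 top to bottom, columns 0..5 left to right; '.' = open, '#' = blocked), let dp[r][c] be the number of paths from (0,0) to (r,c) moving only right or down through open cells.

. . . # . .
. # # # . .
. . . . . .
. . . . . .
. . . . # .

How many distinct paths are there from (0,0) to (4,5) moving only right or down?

6

r\c   0   1   2   3   4   5
  0   1   1   1   0   0   0
  1   1   0   0   0   0   0
  2   1   1   1   1   1   1
  3   1   2   3   4   5   6
  4   1   3   6  10   0   6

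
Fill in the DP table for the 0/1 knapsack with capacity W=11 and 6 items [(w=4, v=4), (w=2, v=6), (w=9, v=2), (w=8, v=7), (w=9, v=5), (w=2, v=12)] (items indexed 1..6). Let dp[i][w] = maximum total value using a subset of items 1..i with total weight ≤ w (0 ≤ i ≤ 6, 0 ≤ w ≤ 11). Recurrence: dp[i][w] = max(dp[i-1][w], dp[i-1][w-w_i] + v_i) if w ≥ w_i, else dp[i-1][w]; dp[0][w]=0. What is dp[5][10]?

13

i\w   0   1   2   3   4   5   6   7   8   9  10  11
  0   0   0   0   0   0   0   0   0   0   0   0   0
  1   0   0   0   0   4   4   4   4   4   4   4   4
  2   0   0   6   6   6   6  10  10  10  10  10  10
  3   0   0   6   6   6   6  10  10  10  10  10  10
  4   0   0   6   6   6   6  10  10  10  10  13  13
  5   0   0   6   6   6   6  10  10  10  10  13  13
  6   0   0  12  12  18  18  18  18  22  22  22  22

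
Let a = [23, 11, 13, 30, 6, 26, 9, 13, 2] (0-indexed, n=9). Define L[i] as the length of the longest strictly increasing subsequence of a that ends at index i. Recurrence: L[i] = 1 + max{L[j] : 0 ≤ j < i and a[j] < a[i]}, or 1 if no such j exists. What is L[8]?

   i    0    1    2    3    4    5    6    7    8
a[i]   23   11   13   30    6   26    9   13    2
L[i]    1    1    2    3    1    3    2    3    1

1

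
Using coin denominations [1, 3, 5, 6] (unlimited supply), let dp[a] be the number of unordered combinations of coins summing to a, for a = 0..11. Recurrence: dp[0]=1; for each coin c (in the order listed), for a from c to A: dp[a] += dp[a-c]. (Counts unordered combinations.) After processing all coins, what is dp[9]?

8

after  coin     0     1     2     3     4     5     6     7     8     9    10    11
          1     1     1     1     1     1     1     1     1     1     1     1     1
          3     1     1     1     2     2     2     3     3     3     4     4     4
          5     1     1     1     2     2     3     4     4     5     6     7     8
          6     1     1     1     2     2     3     5     5     6     8     9    11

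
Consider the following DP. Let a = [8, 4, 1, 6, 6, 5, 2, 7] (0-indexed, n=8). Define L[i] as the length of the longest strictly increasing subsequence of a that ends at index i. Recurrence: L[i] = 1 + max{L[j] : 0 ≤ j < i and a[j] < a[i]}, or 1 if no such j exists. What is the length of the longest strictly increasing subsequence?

3

   i    0    1    2    3    4    5    6    7
a[i]    8    4    1    6    6    5    2    7
L[i]    1    1    1    2    2    2    2    3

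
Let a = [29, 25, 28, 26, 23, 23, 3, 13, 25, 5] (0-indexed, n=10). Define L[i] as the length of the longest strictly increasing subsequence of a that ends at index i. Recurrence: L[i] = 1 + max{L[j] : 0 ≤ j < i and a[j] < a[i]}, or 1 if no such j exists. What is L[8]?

3

   i    0    1    2    3    4    5    6    7    8    9
a[i]   29   25   28   26   23   23    3   13   25    5
L[i]    1    1    2    2    1    1    1    2    3    2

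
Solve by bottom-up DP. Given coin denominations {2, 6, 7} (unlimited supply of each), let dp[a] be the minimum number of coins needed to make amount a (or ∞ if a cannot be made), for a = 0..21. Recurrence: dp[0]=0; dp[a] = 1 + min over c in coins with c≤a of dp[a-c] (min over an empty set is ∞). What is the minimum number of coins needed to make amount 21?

 a  0  1  2  3  4  5  6  7  8  9 10 11 12 13 14 15 16 17 18 19 20 21
dp  0  -  1  -  2  -  1  1  2  2  3  3  2  2  2  3  3  4  3  3  3  3
(- denotes ∞ / unreachable)

3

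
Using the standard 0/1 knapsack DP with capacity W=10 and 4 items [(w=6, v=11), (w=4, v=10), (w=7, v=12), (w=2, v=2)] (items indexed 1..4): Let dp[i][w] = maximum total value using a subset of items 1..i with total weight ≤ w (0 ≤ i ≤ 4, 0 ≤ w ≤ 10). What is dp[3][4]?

10

i\w   0   1   2   3   4   5   6   7   8   9  10
  0   0   0   0   0   0   0   0   0   0   0   0
  1   0   0   0   0   0   0  11  11  11  11  11
  2   0   0   0   0  10  10  11  11  11  11  21
  3   0   0   0   0  10  10  11  12  12  12  21
  4   0   0   2   2  10  10  12  12  13  14  21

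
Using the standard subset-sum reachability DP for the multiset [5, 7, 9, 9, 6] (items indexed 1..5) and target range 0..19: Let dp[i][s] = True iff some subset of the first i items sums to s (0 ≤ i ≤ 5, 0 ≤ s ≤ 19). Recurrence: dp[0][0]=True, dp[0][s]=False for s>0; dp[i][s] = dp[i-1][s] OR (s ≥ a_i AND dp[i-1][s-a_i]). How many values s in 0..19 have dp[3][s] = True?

7

i\s   0   1   2   3   4   5   6   7   8   9  10  11  12  13  14  15  16  17  18  19
  0   T   F   F   F   F   F   F   F   F   F   F   F   F   F   F   F   F   F   F   F
  1   T   F   F   F   F   T   F   F   F   F   F   F   F   F   F   F   F   F   F   F
  2   T   F   F   F   F   T   F   T   F   F   F   F   T   F   F   F   F   F   F   F
  3   T   F   F   F   F   T   F   T   F   T   F   F   T   F   T   F   T   F   F   F
  4   T   F   F   F   F   T   F   T   F   T   F   F   T   F   T   F   T   F   T   F
  5   T   F   F   F   F   T   T   T   F   T   F   T   T   T   T   T   T   F   T   F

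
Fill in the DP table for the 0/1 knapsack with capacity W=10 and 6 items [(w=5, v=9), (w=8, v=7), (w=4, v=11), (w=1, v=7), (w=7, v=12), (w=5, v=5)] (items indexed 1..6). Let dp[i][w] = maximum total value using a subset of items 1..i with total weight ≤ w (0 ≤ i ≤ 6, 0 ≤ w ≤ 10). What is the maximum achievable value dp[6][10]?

27

i\w   0   1   2   3   4   5   6   7   8   9  10
  0   0   0   0   0   0   0   0   0   0   0   0
  1   0   0   0   0   0   9   9   9   9   9   9
  2   0   0   0   0   0   9   9   9   9   9   9
  3   0   0   0   0  11  11  11  11  11  20  20
  4   0   7   7   7  11  18  18  18  18  20  27
  5   0   7   7   7  11  18  18  18  19  20  27
  6   0   7   7   7  11  18  18  18  19  20  27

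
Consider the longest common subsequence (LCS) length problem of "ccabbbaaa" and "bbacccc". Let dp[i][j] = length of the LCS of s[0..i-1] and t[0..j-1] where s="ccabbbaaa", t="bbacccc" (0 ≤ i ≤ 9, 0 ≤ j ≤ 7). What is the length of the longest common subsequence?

   ''  b  b  a  c  c  c  c
''  0  0  0  0  0  0  0  0
 c  0  0  0  0  1  1  1  1
 c  0  0  0  0  1  2  2  2
 a  0  0  0  1  1  2  2  2
 b  0  1  1  1  1  2  2  2
 b  0  1  2  2  2  2  2  2
 b  0  1  2  2  2  2  2  2
 a  0  1  2  3  3  3  3  3
 a  0  1  2  3  3  3  3  3
 a  0  1  2  3  3  3  3  3

3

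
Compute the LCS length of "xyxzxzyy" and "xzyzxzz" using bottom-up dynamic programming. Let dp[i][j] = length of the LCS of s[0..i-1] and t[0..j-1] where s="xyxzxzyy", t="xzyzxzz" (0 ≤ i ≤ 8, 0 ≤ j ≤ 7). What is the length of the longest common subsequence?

   ''  x  z  y  z  x  z  z
''  0  0  0  0  0  0  0  0
 x  0  1  1  1  1  1  1  1
 y  0  1  1  2  2  2  2  2
 x  0  1  1  2  2  3  3  3
 z  0  1  2  2  3  3  4  4
 x  0  1  2  2  3  4  4  4
 z  0  1  2  2  3  4  5  5
 y  0  1  2  3  3  4  5  5
 y  0  1  2  3  3  4  5  5

5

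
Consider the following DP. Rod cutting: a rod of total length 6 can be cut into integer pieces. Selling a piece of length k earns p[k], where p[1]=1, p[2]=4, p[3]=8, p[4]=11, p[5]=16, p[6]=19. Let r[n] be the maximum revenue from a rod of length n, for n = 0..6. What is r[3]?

   n    0    1    2    3    4    5    6
r[n]    0    1    4    8   11   16   19

8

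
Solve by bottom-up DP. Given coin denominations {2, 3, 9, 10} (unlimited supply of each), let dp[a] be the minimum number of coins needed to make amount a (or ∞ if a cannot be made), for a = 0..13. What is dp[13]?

 a  0  1  2  3  4  5  6  7  8  9 10 11 12 13
dp  0  -  1  1  2  2  2  3  3  1  1  2  2  2
(- denotes ∞ / unreachable)

2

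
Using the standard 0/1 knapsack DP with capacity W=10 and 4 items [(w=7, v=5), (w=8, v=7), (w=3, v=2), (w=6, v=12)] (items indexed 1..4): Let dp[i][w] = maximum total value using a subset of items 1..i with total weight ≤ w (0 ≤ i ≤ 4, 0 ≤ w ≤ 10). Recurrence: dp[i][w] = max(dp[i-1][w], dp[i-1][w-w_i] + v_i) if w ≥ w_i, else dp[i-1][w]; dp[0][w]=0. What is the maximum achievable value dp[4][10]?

14

i\w   0   1   2   3   4   5   6   7   8   9  10
  0   0   0   0   0   0   0   0   0   0   0   0
  1   0   0   0   0   0   0   0   5   5   5   5
  2   0   0   0   0   0   0   0   5   7   7   7
  3   0   0   0   2   2   2   2   5   7   7   7
  4   0   0   0   2   2   2  12  12  12  14  14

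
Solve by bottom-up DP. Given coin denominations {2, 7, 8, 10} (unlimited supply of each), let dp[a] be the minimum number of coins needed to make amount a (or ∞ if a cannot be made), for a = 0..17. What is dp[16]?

 a  0  1  2  3  4  5  6  7  8  9 10 11 12 13 14 15 16 17
dp  0  -  1  -  2  -  3  1  1  2  1  3  2  4  2  2  2  2
(- denotes ∞ / unreachable)

2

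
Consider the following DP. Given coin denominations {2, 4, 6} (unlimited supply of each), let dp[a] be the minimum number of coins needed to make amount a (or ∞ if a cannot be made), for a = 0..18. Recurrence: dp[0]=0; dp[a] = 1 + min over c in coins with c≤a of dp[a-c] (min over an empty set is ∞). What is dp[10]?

 a  0  1  2  3  4  5  6  7  8  9 10 11 12 13 14 15 16 17 18
dp  0  -  1  -  1  -  1  -  2  -  2  -  2  -  3  -  3  -  3
(- denotes ∞ / unreachable)

2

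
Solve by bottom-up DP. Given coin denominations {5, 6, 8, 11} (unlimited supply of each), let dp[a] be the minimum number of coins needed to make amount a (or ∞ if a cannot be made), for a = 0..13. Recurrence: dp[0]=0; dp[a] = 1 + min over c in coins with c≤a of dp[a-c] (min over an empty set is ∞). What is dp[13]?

 a  0  1  2  3  4  5  6  7  8  9 10 11 12 13
dp  0  -  -  -  -  1  1  -  1  -  2  1  2  2
(- denotes ∞ / unreachable)

2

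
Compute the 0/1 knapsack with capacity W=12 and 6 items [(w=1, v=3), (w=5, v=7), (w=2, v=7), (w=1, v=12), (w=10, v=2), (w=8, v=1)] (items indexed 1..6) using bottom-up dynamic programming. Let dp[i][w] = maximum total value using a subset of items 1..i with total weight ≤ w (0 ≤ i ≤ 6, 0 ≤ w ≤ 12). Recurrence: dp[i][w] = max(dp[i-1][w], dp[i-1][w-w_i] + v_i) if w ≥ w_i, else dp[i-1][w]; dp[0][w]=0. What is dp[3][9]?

i\w   0   1   2   3   4   5   6   7   8   9  10  11  12
  0   0   0   0   0   0   0   0   0   0   0   0   0   0
  1   0   3   3   3   3   3   3   3   3   3   3   3   3
  2   0   3   3   3   3   7  10  10  10  10  10  10  10
  3   0   3   7  10  10  10  10  14  17  17  17  17  17
  4   0  12  15  19  22  22  22  22  26  29  29  29  29
  5   0  12  15  19  22  22  22  22  26  29  29  29  29
  6   0  12  15  19  22  22  22  22  26  29  29  29  29

17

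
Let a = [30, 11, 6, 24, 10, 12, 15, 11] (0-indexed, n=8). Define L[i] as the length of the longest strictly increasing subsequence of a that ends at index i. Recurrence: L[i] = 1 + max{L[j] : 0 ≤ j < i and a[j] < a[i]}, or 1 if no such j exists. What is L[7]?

3

   i    0    1    2    3    4    5    6    7
a[i]   30   11    6   24   10   12   15   11
L[i]    1    1    1    2    2    3    4    3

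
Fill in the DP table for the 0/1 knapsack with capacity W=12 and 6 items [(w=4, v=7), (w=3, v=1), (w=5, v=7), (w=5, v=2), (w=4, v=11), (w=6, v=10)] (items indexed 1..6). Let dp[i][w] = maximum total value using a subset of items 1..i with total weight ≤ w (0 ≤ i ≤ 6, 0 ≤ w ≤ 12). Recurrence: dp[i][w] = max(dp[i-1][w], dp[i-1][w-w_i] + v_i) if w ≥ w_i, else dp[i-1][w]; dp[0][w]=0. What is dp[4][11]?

i\w   0   1   2   3   4   5   6   7   8   9  10  11  12
  0   0   0   0   0   0   0   0   0   0   0   0   0   0
  1   0   0   0   0   7   7   7   7   7   7   7   7   7
  2   0   0   0   1   7   7   7   8   8   8   8   8   8
  3   0   0   0   1   7   7   7   8   8  14  14  14  15
  4   0   0   0   1   7   7   7   8   8  14  14  14  15
  5   0   0   0   1  11  11  11  12  18  18  18  19  19
  6   0   0   0   1  11  11  11  12  18  18  21  21  21

14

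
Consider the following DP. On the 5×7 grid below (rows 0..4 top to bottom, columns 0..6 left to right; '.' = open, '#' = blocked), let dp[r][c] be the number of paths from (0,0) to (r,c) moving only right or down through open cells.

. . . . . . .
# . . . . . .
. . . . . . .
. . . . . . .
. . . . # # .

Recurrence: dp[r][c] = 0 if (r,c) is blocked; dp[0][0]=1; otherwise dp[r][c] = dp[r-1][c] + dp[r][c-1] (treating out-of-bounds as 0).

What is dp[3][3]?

r\c   0   1   2   3   4   5   6
  0   1   1   1   1   1   1   1
  1   0   1   2   3   4   5   6
  2   0   1   3   6  10  15  21
  3   0   1   4  10  20  35  56
  4   0   1   5  15   0   0  56

10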